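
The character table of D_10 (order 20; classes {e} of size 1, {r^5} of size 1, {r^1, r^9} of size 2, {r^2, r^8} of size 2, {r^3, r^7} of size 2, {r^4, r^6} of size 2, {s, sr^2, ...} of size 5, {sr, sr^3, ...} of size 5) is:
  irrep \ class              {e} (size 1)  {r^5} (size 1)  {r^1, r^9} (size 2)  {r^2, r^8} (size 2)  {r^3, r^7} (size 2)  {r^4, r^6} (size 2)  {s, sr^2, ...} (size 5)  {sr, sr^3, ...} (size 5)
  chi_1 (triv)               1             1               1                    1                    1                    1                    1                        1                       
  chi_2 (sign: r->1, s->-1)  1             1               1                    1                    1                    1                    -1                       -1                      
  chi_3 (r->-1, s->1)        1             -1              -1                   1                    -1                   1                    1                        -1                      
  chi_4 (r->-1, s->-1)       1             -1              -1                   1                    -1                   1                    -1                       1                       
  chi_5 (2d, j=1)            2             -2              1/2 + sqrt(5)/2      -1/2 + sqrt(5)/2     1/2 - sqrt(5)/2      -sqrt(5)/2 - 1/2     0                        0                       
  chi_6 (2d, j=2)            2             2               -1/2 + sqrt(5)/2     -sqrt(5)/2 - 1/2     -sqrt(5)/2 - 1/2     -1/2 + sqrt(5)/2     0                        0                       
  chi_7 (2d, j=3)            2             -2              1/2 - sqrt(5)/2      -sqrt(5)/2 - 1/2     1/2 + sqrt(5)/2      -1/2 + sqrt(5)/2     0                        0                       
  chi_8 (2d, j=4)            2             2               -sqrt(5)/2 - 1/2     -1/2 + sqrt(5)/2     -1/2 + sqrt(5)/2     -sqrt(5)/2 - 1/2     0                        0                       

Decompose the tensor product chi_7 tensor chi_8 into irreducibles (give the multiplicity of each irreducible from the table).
chi_7 tensor chi_8 = chi_5 + chi_7 (all other irreducibles have multiplicity 0).

Proof sketch: The character of a tensor product is the pointwise product (chi_7 * chi_8)(C) = chi_7(C) * chi_8(C):
  {e}: (2)*(2), {r^5}: (-2)*(2), {r^1, r^9}: (1/2 - sqrt(5)/2)*(-sqrt(5)/2 - 1/2), {r^2, r^8}: (-sqrt(5)/2 - 1/2)*(-1/2 + sqrt(5)/2), {r^3, r^7}: (1/2 + sqrt(5)/2)*(-1/2 + sqrt(5)/2), {r^4, r^6}: (-1/2 + sqrt(5)/2)*(-sqrt(5)/2 - 1/2), {s, sr^2, ...}: (0)*(0), {sr, sr^3, ...}: (0)*(0)
so (chi_7 * chi_8) takes values
  {e} -> 4, {r^5} -> -4, {r^1, r^9} -> 1, {r^2, r^8} -> -1, {r^3, r^7} -> 1, {r^4, r^6} -> -1, {s, sr^2, ...} -> 0, {sr, sr^3, ...} -> 0.
Now take the inner product of this character with each irreducible chi from the table, <chi_7*chi_8, chi> = (1/20) sum_C |C| (chi_7*chi_8)(C) conj(chi(C)):
  <chi_7*chi_8, chi_1> = (1/20)[1*(4)*conj(1) + 1*(-4)*conj(1) + 2*(1)*conj(1) + 2*(-1)*conj(1) + 2*(1)*conj(1) + 2*(-1)*conj(1) + 5*(0)*conj(1) + 5*(0)*conj(1)]
      = (1/20)[(4) + (-4) + (2) + (-2) + (2) + (-2) + (0) + (0)] = 0/20 = 0
  <chi_7*chi_8, chi_2> = (1/20)[1*(4)*conj(1) + 1*(-4)*conj(1) + 2*(1)*conj(1) + 2*(-1)*conj(1) + 2*(1)*conj(1) + 2*(-1)*conj(1) + 5*(0)*conj(-1) + 5*(0)*conj(-1)]
      = (1/20)[(4) + (-4) + (2) + (-2) + (2) + (-2) + (0) + (0)] = 0/20 = 0
  <chi_7*chi_8, chi_3> = (1/20)[1*(4)*conj(1) + 1*(-4)*conj(-1) + 2*(1)*conj(-1) + 2*(-1)*conj(1) + 2*(1)*conj(-1) + 2*(-1)*conj(1) + 5*(0)*conj(1) + 5*(0)*conj(-1)]
      = (1/20)[(4) + (4) + (-2) + (-2) + (-2) + (-2) + (0) + (0)] = 0/20 = 0
  <chi_7*chi_8, chi_4> = (1/20)[1*(4)*conj(1) + 1*(-4)*conj(-1) + 2*(1)*conj(-1) + 2*(-1)*conj(1) + 2*(1)*conj(-1) + 2*(-1)*conj(1) + 5*(0)*conj(-1) + 5*(0)*conj(1)]
      = (1/20)[(4) + (4) + (-2) + (-2) + (-2) + (-2) + (0) + (0)] = 0/20 = 0
  <chi_7*chi_8, chi_5> = (1/20)[1*(4)*conj(2) + 1*(-4)*conj(-2) + 2*(1)*conj(1/2 + sqrt(5)/2) + 2*(-1)*conj(-1/2 + sqrt(5)/2) + 2*(1)*conj(1/2 - sqrt(5)/2) + 2*(-1)*conj(-sqrt(5)/2 - 1/2) + 5*(0)*conj(0) + 5*(0)*conj(0)]
      = (1/20)[(8) + (8) + (1 + sqrt(5)) + (1 - sqrt(5)) + (1 - sqrt(5)) + (1 + sqrt(5)) + (0) + (0)] = 20/20 = 1
  <chi_7*chi_8, chi_6> = (1/20)[1*(4)*conj(2) + 1*(-4)*conj(2) + 2*(1)*conj(-1/2 + sqrt(5)/2) + 2*(-1)*conj(-sqrt(5)/2 - 1/2) + 2*(1)*conj(-sqrt(5)/2 - 1/2) + 2*(-1)*conj(-1/2 + sqrt(5)/2) + 5*(0)*conj(0) + 5*(0)*conj(0)]
      = (1/20)[(8) + (-8) + (-1 + sqrt(5)) + (1 + sqrt(5)) + (-sqrt(5) - 1) + (1 - sqrt(5)) + (0) + (0)] = 0/20 = 0
  <chi_7*chi_8, chi_7> = (1/20)[1*(4)*conj(2) + 1*(-4)*conj(-2) + 2*(1)*conj(1/2 - sqrt(5)/2) + 2*(-1)*conj(-sqrt(5)/2 - 1/2) + 2*(1)*conj(1/2 + sqrt(5)/2) + 2*(-1)*conj(-1/2 + sqrt(5)/2) + 5*(0)*conj(0) + 5*(0)*conj(0)]
      = (1/20)[(8) + (8) + (1 - sqrt(5)) + (1 + sqrt(5)) + (1 + sqrt(5)) + (1 - sqrt(5)) + (0) + (0)] = 20/20 = 1
  <chi_7*chi_8, chi_8> = (1/20)[1*(4)*conj(2) + 1*(-4)*conj(2) + 2*(1)*conj(-sqrt(5)/2 - 1/2) + 2*(-1)*conj(-1/2 + sqrt(5)/2) + 2*(1)*conj(-1/2 + sqrt(5)/2) + 2*(-1)*conj(-sqrt(5)/2 - 1/2) + 5*(0)*conj(0) + 5*(0)*conj(0)]
      = (1/20)[(8) + (-8) + (-sqrt(5) - 1) + (1 - sqrt(5)) + (-1 + sqrt(5)) + (1 + sqrt(5)) + (0) + (0)] = 0/20 = 0
Hence the multiplicities are chi_5: 1, chi_7: 1. Dimension check: dim(chi_7)*dim(chi_8) = 2*2 = 4 and sum (mult * dim) = 1*2 + 1*2 = 4.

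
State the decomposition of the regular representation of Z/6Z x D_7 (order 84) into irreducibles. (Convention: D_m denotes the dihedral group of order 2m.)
Each irreducible V_i of dimension d_i appears with multiplicity d_i, i.e. rho_reg = (direct sum over all irreducibles V_i) d_i V_i. The irreducible dimensions for Z/6Z x D_7 are 1, 1, 1, 1, 1, 1, 1, 1, 1, 1, 1, 1, 2, 2, 2, 2, 2, 2, 2, 2, 2, 2, 2, 2, 2, 2, 2, 2, 2, 2: 12 irreducibles of dimension 1, each with multiplicity 1; 18 irreducibles of dimension 2, each with multiplicity 2. Total dimension 12*1*1 + 18*2*2 = 84 = |G|.

Proof sketch: General theorem: in the regular representation of a finite group G, each irreducible appears with multiplicity equal to its dimension. Check: dim(rho_reg) = sum d_i^2 = 1 + 1 + 1 + 1 + 1 + 1 + 1 + 1 + 1 + 1 + 1 + 1 + 4 + 4 + 4 + 4 + 4 + 4 + 4 + 4 + 4 + 4 + 4 + 4 + 4 + 4 + 4 + 4 + 4 + 4 = 84 = |G|.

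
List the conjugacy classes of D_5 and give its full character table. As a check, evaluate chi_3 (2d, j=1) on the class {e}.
Conjugacy classes: {e} of size 1, {r^1, r^4} of size 2, {r^2, r^3} of size 2, {s, sr, ..., sr^4} of size 5.
Character table:
  irrep \ class              {e} (size 1)  {r^1, r^4} (size 2)  {r^2, r^3} (size 2)  {s, sr, ..., sr^4} (size 5)
  chi_1 (triv)               1             1                    1                    1                          
  chi_2 (sign: r->1, s->-1)  1             1                    1                    -1                         
  chi_3 (2d, j=1)            2             -1/2 + sqrt(5)/2     -sqrt(5)/2 - 1/2     0                          
  chi_4 (2d, j=2)            2             -sqrt(5)/2 - 1/2     -1/2 + sqrt(5)/2     0                          

Spot check: chi_3 (2d, j=1) on {e} = 2.

Explanation: D_5 has order 2*5 = 10 with 4 conjugacy classes, hence 4 irreducibles. Sum of squared dims 1 + 1 + 4 + 4 = 10 = |G|. Linear characters come from the abelianisation; the 2-dimensional irreps have character r^k -> 2*cos(2*pi*j*k/5), reflections -> 0.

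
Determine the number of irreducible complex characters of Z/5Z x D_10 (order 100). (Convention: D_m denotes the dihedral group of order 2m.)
40

Proof sketch: The number of irreducible complex representations of a finite group equals its number of conjugacy classes. For a direct product, #classes(G x H) = #classes(G) * #classes(H). Z/5Z has 5 classes (abelian), D_10 has 8 classes, so 5 * 8 = 40, so Z/5Z x D_10 (order 100) has exactly 40 irreducible complex representations.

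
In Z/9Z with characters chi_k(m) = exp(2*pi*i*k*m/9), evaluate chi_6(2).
chi_6(2) = zeta_9^12 = exp(2*I*pi/3)

Explanation: chi_6(2) = zeta_9^(6*2) = zeta_9^12. Since zeta_9^9 = 1, this equals zeta_9^3 = exp(2*pi*i*3/9) = exp(2*I*pi/3).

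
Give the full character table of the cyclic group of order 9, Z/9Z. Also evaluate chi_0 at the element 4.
Character table of Z/9Z (irreps indexed chi_0,...,chi_8 with chi_k(m) = zeta_9^(k*m), zeta_9 = exp(2*pi*i/9)):
  irrep \ class  {0} (size 1)  {1} (size 1)    {2} (size 1)    {3} (size 1)    {4} (size 1)    {5} (size 1)    {6} (size 1)    {7} (size 1)    {8} (size 1)  
  chi_0          1             1               1               1               1               1               1               1               1             
  chi_1          1             exp(2*I*pi/9)   exp(4*I*pi/9)   exp(2*I*pi/3)   exp(8*I*pi/9)   exp(-8*I*pi/9)  exp(-2*I*pi/3)  exp(-4*I*pi/9)  exp(-2*I*pi/9)
  chi_2          1             exp(4*I*pi/9)   exp(8*I*pi/9)   exp(-2*I*pi/3)  exp(-2*I*pi/9)  exp(2*I*pi/9)   exp(2*I*pi/3)   exp(-8*I*pi/9)  exp(-4*I*pi/9)
  chi_3          1             exp(2*I*pi/3)   exp(-2*I*pi/3)  1               exp(2*I*pi/3)   exp(-2*I*pi/3)  1               exp(2*I*pi/3)   exp(-2*I*pi/3)
  chi_4          1             exp(8*I*pi/9)   exp(-2*I*pi/9)  exp(2*I*pi/3)   exp(-4*I*pi/9)  exp(4*I*pi/9)   exp(-2*I*pi/3)  exp(2*I*pi/9)   exp(-8*I*pi/9)
  chi_5          1             exp(-8*I*pi/9)  exp(2*I*pi/9)   exp(-2*I*pi/3)  exp(4*I*pi/9)   exp(-4*I*pi/9)  exp(2*I*pi/3)   exp(-2*I*pi/9)  exp(8*I*pi/9) 
  chi_6          1             exp(-2*I*pi/3)  exp(2*I*pi/3)   1               exp(-2*I*pi/3)  exp(2*I*pi/3)   1               exp(-2*I*pi/3)  exp(2*I*pi/3) 
  chi_7          1             exp(-4*I*pi/9)  exp(-8*I*pi/9)  exp(2*I*pi/3)   exp(2*I*pi/9)   exp(-2*I*pi/9)  exp(-2*I*pi/3)  exp(8*I*pi/9)   exp(4*I*pi/9) 
  chi_8          1             exp(-2*I*pi/9)  exp(-4*I*pi/9)  exp(-2*I*pi/3)  exp(-8*I*pi/9)  exp(8*I*pi/9)   exp(2*I*pi/3)   exp(4*I*pi/9)   exp(2*I*pi/9) 

Spot check: chi_0(4) = zeta_9^(0*4) = zeta_9^0 = 1.

Details: Z/9Z is abelian, so all 9 irreducible complex representations are 1-dimensional. They are given by chi_k(m) = zeta_9^(k*m) for k = 0,...,8. Row orthogonality: sum_m chi_k(m) conj(chi_l(m)) = 9 * [k = l].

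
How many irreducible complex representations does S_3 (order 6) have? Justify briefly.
3

Solution. The number of irreducible complex representations of a finite group equals its number of conjugacy classes. Conjugacy classes in S_3 correspond to cycle types, i.e. partitions of 3; there are p(3) = 3 of them, so S_3 (order 6) has exactly 3 irreducible complex representations.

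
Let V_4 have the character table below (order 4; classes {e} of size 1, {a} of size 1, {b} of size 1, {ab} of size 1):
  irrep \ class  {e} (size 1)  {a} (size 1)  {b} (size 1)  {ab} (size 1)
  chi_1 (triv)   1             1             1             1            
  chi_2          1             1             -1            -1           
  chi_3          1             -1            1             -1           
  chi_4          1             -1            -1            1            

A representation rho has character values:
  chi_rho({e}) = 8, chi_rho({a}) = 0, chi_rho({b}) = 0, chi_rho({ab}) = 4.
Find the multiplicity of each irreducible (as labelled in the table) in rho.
Multiplicities: chi_1: 3, chi_2: 1, chi_3: 1, chi_4: 3.

Derivation: Use <chi_rho, chi> = (1/|G|) sum_C |C| * chi_rho(C) * conj(chi(C)) with |G| = 4 for each irreducible chi in the table:
  <chi_rho, chi_1> = (1/4)[1*(8)*conj(1) + 1*(0)*conj(1) + 1*(0)*conj(1) + 1*(4)*conj(1)]
      = (1/4)[(8) + (0) + (0) + (4)] = 12/4 = 3
  <chi_rho, chi_2> = (1/4)[1*(8)*conj(1) + 1*(0)*conj(1) + 1*(0)*conj(-1) + 1*(4)*conj(-1)]
      = (1/4)[(8) + (0) + (0) + (-4)] = 4/4 = 1
  <chi_rho, chi_3> = (1/4)[1*(8)*conj(1) + 1*(0)*conj(-1) + 1*(0)*conj(1) + 1*(4)*conj(-1)]
      = (1/4)[(8) + (0) + (0) + (-4)] = 4/4 = 1
  <chi_rho, chi_4> = (1/4)[1*(8)*conj(1) + 1*(0)*conj(-1) + 1*(0)*conj(-1) + 1*(4)*conj(1)]
      = (1/4)[(8) + (0) + (0) + (4)] = 12/4 = 3
Dimension check: dim(rho) = sum (mult * dim) = 3*1 + 1*1 + 1*1 + 3*1 = 8 = chi_rho(e) = 8.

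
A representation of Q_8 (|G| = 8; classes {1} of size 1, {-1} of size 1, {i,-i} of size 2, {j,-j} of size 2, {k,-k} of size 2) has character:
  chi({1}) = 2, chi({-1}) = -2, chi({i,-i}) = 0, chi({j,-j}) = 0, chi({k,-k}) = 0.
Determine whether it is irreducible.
Irreducible: <chi, chi> = 1.

Reasoning: <chi, chi> = (1/|G|) sum_C |C| * |chi(C)|^2 = (1/8)[1*|2|^2 + 1*|-2|^2 + 2*|0|^2 + 2*|0|^2 + 2*|0|^2]
  = (1/8)[(4) + (4) + (0) + (0) + (0)] = 8/8 = 1.
A character is irreducible iff <chi, chi> = 1, so this representation is irreducible.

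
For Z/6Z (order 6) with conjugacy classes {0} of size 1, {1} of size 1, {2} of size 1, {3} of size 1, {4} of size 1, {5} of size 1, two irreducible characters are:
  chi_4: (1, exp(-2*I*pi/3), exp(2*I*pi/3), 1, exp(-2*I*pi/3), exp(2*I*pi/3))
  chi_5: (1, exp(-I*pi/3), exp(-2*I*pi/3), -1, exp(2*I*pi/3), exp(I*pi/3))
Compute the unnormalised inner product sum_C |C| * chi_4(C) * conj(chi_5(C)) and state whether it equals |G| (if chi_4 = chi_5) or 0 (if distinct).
Sum = 0; so <chi_4, chi_5> = 0 (distinct irreducibles are orthogonal).

Compute term by term over conjugacy classes (|C| * chi_4(C) * conj(chi_5(C))):
  1*(1)*conj(1) + 1*(exp(-2*I*pi/3))*conj(exp(-I*pi/3)) + 1*(exp(2*I*pi/3))*conj(exp(-2*I*pi/3)) + 1*(1)*conj(-1) + 1*(exp(-2*I*pi/3))*conj(exp(2*I*pi/3)) + 1*(exp(2*I*pi/3))*conj(exp(I*pi/3))
  = (1) + (exp(-I*pi/3)) + (exp(-2*I*pi/3)) + (-1) + (exp(2*I*pi/3)) + (exp(I*pi/3))
  = 0.
(Exp terms are combined using exp(i*s)*conj(exp(i*t)) = exp(i*(s-t)), and sums of them are collapsed using the identity that for every m > 1 the m distinct m-th roots of unity sum to 0, e.g. 1 + exp(2*I*pi/3) + exp(-2*I*pi/3) = 0.)
Dividing by |G| = 6 gives 0/6 = 0, matching the row-orthogonality relation <chi_4, chi_5> = [chi_4 = chi_5].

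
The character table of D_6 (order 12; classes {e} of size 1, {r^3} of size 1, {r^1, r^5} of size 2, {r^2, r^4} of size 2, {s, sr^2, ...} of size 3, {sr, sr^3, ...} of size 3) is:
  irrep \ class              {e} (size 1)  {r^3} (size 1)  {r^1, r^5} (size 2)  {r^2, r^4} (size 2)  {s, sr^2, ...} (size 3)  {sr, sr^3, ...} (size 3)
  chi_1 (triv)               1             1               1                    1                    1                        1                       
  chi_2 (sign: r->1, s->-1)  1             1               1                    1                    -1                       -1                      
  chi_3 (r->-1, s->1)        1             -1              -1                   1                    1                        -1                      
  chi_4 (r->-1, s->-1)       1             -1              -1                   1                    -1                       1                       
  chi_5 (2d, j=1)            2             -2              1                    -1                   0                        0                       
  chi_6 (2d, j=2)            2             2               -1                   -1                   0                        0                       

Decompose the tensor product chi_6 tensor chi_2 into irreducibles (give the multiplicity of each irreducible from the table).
chi_6 tensor chi_2 = chi_6 (all other irreducibles have multiplicity 0).

Why: The character of a tensor product is the pointwise product (chi_6 * chi_2)(C) = chi_6(C) * chi_2(C):
  {e}: (2)*(1), {r^3}: (2)*(1), {r^1, r^5}: (-1)*(1), {r^2, r^4}: (-1)*(1), {s, sr^2, ...}: (0)*(-1), {sr, sr^3, ...}: (0)*(-1)
so (chi_6 * chi_2) takes values
  {e} -> 2, {r^3} -> 2, {r^1, r^5} -> -1, {r^2, r^4} -> -1, {s, sr^2, ...} -> 0, {sr, sr^3, ...} -> 0.
Now take the inner product of this character with each irreducible chi from the table, <chi_6*chi_2, chi> = (1/12) sum_C |C| (chi_6*chi_2)(C) conj(chi(C)):
  <chi_6*chi_2, chi_1> = (1/12)[1*(2)*conj(1) + 1*(2)*conj(1) + 2*(-1)*conj(1) + 2*(-1)*conj(1) + 3*(0)*conj(1) + 3*(0)*conj(1)]
      = (1/12)[(2) + (2) + (-2) + (-2) + (0) + (0)] = 0/12 = 0
  <chi_6*chi_2, chi_2> = (1/12)[1*(2)*conj(1) + 1*(2)*conj(1) + 2*(-1)*conj(1) + 2*(-1)*conj(1) + 3*(0)*conj(-1) + 3*(0)*conj(-1)]
      = (1/12)[(2) + (2) + (-2) + (-2) + (0) + (0)] = 0/12 = 0
  <chi_6*chi_2, chi_3> = (1/12)[1*(2)*conj(1) + 1*(2)*conj(-1) + 2*(-1)*conj(-1) + 2*(-1)*conj(1) + 3*(0)*conj(1) + 3*(0)*conj(-1)]
      = (1/12)[(2) + (-2) + (2) + (-2) + (0) + (0)] = 0/12 = 0
  <chi_6*chi_2, chi_4> = (1/12)[1*(2)*conj(1) + 1*(2)*conj(-1) + 2*(-1)*conj(-1) + 2*(-1)*conj(1) + 3*(0)*conj(-1) + 3*(0)*conj(1)]
      = (1/12)[(2) + (-2) + (2) + (-2) + (0) + (0)] = 0/12 = 0
  <chi_6*chi_2, chi_5> = (1/12)[1*(2)*conj(2) + 1*(2)*conj(-2) + 2*(-1)*conj(1) + 2*(-1)*conj(-1) + 3*(0)*conj(0) + 3*(0)*conj(0)]
      = (1/12)[(4) + (-4) + (-2) + (2) + (0) + (0)] = 0/12 = 0
  <chi_6*chi_2, chi_6> = (1/12)[1*(2)*conj(2) + 1*(2)*conj(2) + 2*(-1)*conj(-1) + 2*(-1)*conj(-1) + 3*(0)*conj(0) + 3*(0)*conj(0)]
      = (1/12)[(4) + (4) + (2) + (2) + (0) + (0)] = 12/12 = 1
Hence the multiplicities are chi_6: 1. Dimension check: dim(chi_6)*dim(chi_2) = 2*1 = 2 and sum (mult * dim) = 1*2 = 2.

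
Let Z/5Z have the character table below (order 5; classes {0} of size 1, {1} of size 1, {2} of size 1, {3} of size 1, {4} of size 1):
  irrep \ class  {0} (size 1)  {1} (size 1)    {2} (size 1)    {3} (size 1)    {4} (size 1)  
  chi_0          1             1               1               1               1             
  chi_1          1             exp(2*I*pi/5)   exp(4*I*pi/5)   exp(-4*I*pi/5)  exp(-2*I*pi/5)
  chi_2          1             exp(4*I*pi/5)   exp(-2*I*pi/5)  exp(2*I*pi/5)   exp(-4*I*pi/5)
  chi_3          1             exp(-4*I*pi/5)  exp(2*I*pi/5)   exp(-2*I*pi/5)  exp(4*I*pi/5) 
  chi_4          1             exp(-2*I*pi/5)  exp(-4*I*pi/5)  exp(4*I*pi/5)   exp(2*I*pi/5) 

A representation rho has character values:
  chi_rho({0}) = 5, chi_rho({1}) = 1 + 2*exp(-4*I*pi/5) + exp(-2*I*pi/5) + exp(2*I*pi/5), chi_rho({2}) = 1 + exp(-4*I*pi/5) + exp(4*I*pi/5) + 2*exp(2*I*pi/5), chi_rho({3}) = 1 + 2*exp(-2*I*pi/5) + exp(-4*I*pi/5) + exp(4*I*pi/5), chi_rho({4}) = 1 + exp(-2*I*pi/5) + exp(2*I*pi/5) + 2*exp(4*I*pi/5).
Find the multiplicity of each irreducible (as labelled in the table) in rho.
Multiplicities: chi_0: 1, chi_1: 1, chi_2: 0, chi_3: 2, chi_4: 1.

Why: Use <chi_rho, chi> = (1/|G|) sum_C |C| * chi_rho(C) * conj(chi(C)) with |G| = 5 for each irreducible chi in the table:
  <chi_rho, chi_0> = (1/5)[1*(5)*conj(1) + 1*(1 + 2*exp(-4*I*pi/5) + exp(-2*I*pi/5) + exp(2*I*pi/5))*conj(1) + 1*(1 + exp(-4*I*pi/5) + exp(4*I*pi/5) + 2*exp(2*I*pi/5))*conj(1) + 1*(1 + 2*exp(-2*I*pi/5) + exp(-4*I*pi/5) + exp(4*I*pi/5))*conj(1) + 1*(1 + exp(-2*I*pi/5) + exp(2*I*pi/5) + 2*exp(4*I*pi/5))*conj(1)]
      = (1/5)[(5) + (1 + 2*exp(-4*I*pi/5) + exp(-2*I*pi/5) + exp(2*I*pi/5)) + (1 + exp(-4*I*pi/5) + exp(4*I*pi/5) + 2*exp(2*I*pi/5)) + (1 + 2*exp(-2*I*pi/5) + exp(-4*I*pi/5) + exp(4*I*pi/5)) + (1 + exp(-2*I*pi/5) + exp(2*I*pi/5) + 2*exp(4*I*pi/5))] = 5/5 = 1
  <chi_rho, chi_1> = (1/5)[1*(5)*conj(1) + 1*(1 + 2*exp(-4*I*pi/5) + exp(-2*I*pi/5) + exp(2*I*pi/5))*conj(exp(2*I*pi/5)) + 1*(1 + exp(-4*I*pi/5) + exp(4*I*pi/5) + 2*exp(2*I*pi/5))*conj(exp(4*I*pi/5)) + 1*(1 + 2*exp(-2*I*pi/5) + exp(-4*I*pi/5) + exp(4*I*pi/5))*conj(exp(-4*I*pi/5)) + 1*(1 + exp(-2*I*pi/5) + exp(2*I*pi/5) + 2*exp(4*I*pi/5))*conj(exp(-2*I*pi/5))]
      = (1/5)[(5) + (1 + exp(-2*I*pi/5) + exp(-4*I*pi/5) + 2*exp(4*I*pi/5)) + (1 + 2*exp(-2*I*pi/5) + exp(-4*I*pi/5) + exp(2*I*pi/5)) + (1 + exp(-2*I*pi/5) + exp(4*I*pi/5) + 2*exp(2*I*pi/5)) + (1 + 2*exp(-4*I*pi/5) + exp(4*I*pi/5) + exp(2*I*pi/5))] = 5/5 = 1
  <chi_rho, chi_2> = (1/5)[1*(5)*conj(1) + 1*(1 + 2*exp(-4*I*pi/5) + exp(-2*I*pi/5) + exp(2*I*pi/5))*conj(exp(4*I*pi/5)) + 1*(1 + exp(-4*I*pi/5) + exp(4*I*pi/5) + 2*exp(2*I*pi/5))*conj(exp(-2*I*pi/5)) + 1*(1 + 2*exp(-2*I*pi/5) + exp(-4*I*pi/5) + exp(4*I*pi/5))*conj(exp(2*I*pi/5)) + 1*(1 + exp(-2*I*pi/5) + exp(2*I*pi/5) + 2*exp(4*I*pi/5))*conj(exp(-4*I*pi/5))]
      = (1/5)[(5) + (exp(-2*I*pi/5) + exp(-4*I*pi/5) + exp(4*I*pi/5) + 2*exp(2*I*pi/5)) + (exp(-2*I*pi/5) + exp(-4*I*pi/5) + exp(2*I*pi/5) + 2*exp(4*I*pi/5)) + (2*exp(-4*I*pi/5) + exp(-2*I*pi/5) + exp(4*I*pi/5) + exp(2*I*pi/5)) + (2*exp(-2*I*pi/5) + exp(-4*I*pi/5) + exp(4*I*pi/5) + exp(2*I*pi/5))] = 0/5 = 0
  <chi_rho, chi_3> = (1/5)[1*(5)*conj(1) + 1*(1 + 2*exp(-4*I*pi/5) + exp(-2*I*pi/5) + exp(2*I*pi/5))*conj(exp(-4*I*pi/5)) + 1*(1 + exp(-4*I*pi/5) + exp(4*I*pi/5) + 2*exp(2*I*pi/5))*conj(exp(2*I*pi/5)) + 1*(1 + 2*exp(-2*I*pi/5) + exp(-4*I*pi/5) + exp(4*I*pi/5))*conj(exp(-2*I*pi/5)) + 1*(1 + exp(-2*I*pi/5) + exp(2*I*pi/5) + 2*exp(4*I*pi/5))*conj(exp(4*I*pi/5))]
      = (1/5)[(5) + (2 + exp(-4*I*pi/5) + exp(4*I*pi/5) + exp(2*I*pi/5)) + (2 + exp(-2*I*pi/5) + exp(4*I*pi/5) + exp(2*I*pi/5)) + (2 + exp(-2*I*pi/5) + exp(-4*I*pi/5) + exp(2*I*pi/5)) + (2 + exp(-2*I*pi/5) + exp(-4*I*pi/5) + exp(4*I*pi/5))] = 10/5 = 2
  <chi_rho, chi_4> = (1/5)[1*(5)*conj(1) + 1*(1 + 2*exp(-4*I*pi/5) + exp(-2*I*pi/5) + exp(2*I*pi/5))*conj(exp(-2*I*pi/5)) + 1*(1 + exp(-4*I*pi/5) + exp(4*I*pi/5) + 2*exp(2*I*pi/5))*conj(exp(-4*I*pi/5)) + 1*(1 + 2*exp(-2*I*pi/5) + exp(-4*I*pi/5) + exp(4*I*pi/5))*conj(exp(4*I*pi/5)) + 1*(1 + exp(-2*I*pi/5) + exp(2*I*pi/5) + 2*exp(4*I*pi/5))*conj(exp(2*I*pi/5))]
      = (1/5)[(5) + (1 + 2*exp(-2*I*pi/5) + exp(4*I*pi/5) + exp(2*I*pi/5)) + (1 + 2*exp(-4*I*pi/5) + exp(-2*I*pi/5) + exp(4*I*pi/5)) + (1 + exp(-4*I*pi/5) + exp(2*I*pi/5) + 2*exp(4*I*pi/5)) + (1 + exp(-2*I*pi/5) + exp(-4*I*pi/5) + 2*exp(2*I*pi/5))] = 5/5 = 1
(Exp terms are combined using exp(i*s)*conj(exp(i*t)) = exp(i*(s-t)), and sums of them are collapsed using the identity that for every m > 1 the m distinct m-th roots of unity sum to 0, e.g. 1 + exp(2*I*pi/3) + exp(-2*I*pi/3) = 0.)
Dimension check: dim(rho) = sum (mult * dim) = 1*1 + 1*1 + 0*1 + 2*1 + 1*1 = 5 = chi_rho(e) = 5.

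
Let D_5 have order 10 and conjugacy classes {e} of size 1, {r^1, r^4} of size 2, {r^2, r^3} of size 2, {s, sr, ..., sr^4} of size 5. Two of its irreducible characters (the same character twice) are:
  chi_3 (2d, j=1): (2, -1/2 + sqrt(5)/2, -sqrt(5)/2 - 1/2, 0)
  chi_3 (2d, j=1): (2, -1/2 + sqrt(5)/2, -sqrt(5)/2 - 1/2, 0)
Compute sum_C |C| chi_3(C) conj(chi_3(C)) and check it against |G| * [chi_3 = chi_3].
Sum = 10 = |G| = 10; so <chi_3, chi_3> = 1 (norm-1 confirms irreducibility).

Derivation: Compute term by term over conjugacy classes (|C| * chi_3(C) * conj(chi_3(C))):
  1*(2)*conj(2) + 2*(-1/2 + sqrt(5)/2)*conj(-1/2 + sqrt(5)/2) + 2*(-sqrt(5)/2 - 1/2)*conj(-sqrt(5)/2 - 1/2) + 5*(0)*conj(0)
  = (4) + (3 - sqrt(5)) + (sqrt(5) + 3) + (0)
  = 10.
Dividing by |G| = 10 gives 10/10 = 1, matching the row-orthogonality relation <chi_3, chi_3> = [chi_3 = chi_3].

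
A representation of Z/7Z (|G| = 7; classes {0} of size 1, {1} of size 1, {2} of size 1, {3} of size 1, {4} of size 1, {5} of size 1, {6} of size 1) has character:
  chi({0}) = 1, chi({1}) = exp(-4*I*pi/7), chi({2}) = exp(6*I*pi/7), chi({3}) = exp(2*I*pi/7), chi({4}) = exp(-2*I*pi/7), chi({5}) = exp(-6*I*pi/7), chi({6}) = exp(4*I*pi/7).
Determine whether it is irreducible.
Irreducible: <chi, chi> = 1.

Justification: <chi, chi> = (1/|G|) sum_C |C| * |chi(C)|^2 = (1/7)[1*|1|^2 + 1*|exp(-4*I*pi/7)|^2 + 1*|exp(6*I*pi/7)|^2 + 1*|exp(2*I*pi/7)|^2 + 1*|exp(-2*I*pi/7)|^2 + 1*|exp(-6*I*pi/7)|^2 + 1*|exp(4*I*pi/7)|^2]
  = (1/7)[(1) + (1) + (1) + (1) + (1) + (1) + (1)] = 7/7 = 1.
(Exp terms are combined using exp(i*s)*conj(exp(i*t)) = exp(i*(s-t)), and sums of them are collapsed using the identity that for every m > 1 the m distinct m-th roots of unity sum to 0, e.g. 1 + exp(2*I*pi/3) + exp(-2*I*pi/3) = 0.)
A character is irreducible iff <chi, chi> = 1, so this representation is irreducible.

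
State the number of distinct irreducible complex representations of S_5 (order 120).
7

Working: The number of irreducible complex representations of a finite group equals its number of conjugacy classes. Conjugacy classes in S_5 correspond to cycle types, i.e. partitions of 5; there are p(5) = 7 of them, so S_5 (order 120) has exactly 7 irreducible complex representations.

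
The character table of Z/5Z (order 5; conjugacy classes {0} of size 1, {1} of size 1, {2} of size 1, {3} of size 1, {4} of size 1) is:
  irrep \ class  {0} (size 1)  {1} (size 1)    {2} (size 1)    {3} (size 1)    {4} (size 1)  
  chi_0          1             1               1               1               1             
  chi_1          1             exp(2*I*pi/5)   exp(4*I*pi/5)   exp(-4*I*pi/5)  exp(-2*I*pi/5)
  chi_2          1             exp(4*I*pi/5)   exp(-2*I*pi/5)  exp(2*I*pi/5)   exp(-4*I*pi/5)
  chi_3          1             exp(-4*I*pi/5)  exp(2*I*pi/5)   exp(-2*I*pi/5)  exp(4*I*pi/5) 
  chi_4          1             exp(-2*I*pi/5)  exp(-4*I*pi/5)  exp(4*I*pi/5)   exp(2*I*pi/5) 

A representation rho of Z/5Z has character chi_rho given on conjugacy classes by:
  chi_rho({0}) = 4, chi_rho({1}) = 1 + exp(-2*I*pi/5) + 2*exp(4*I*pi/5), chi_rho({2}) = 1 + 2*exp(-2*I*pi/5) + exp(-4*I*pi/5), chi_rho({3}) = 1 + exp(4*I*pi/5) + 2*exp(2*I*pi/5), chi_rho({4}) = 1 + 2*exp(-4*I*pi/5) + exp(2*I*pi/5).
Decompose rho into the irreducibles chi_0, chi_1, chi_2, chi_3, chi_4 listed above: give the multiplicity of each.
Multiplicities: chi_0: 1, chi_1: 0, chi_2: 2, chi_3: 0, chi_4: 1.

Explanation: Use <chi_rho, chi> = (1/|G|) sum_C |C| * chi_rho(C) * conj(chi(C)) with |G| = 5 for each irreducible chi in the table:
  <chi_rho, chi_0> = (1/5)[1*(4)*conj(1) + 1*(1 + exp(-2*I*pi/5) + 2*exp(4*I*pi/5))*conj(1) + 1*(1 + 2*exp(-2*I*pi/5) + exp(-4*I*pi/5))*conj(1) + 1*(1 + exp(4*I*pi/5) + 2*exp(2*I*pi/5))*conj(1) + 1*(1 + 2*exp(-4*I*pi/5) + exp(2*I*pi/5))*conj(1)]
      = (1/5)[(4) + (1 + exp(-2*I*pi/5) + 2*exp(4*I*pi/5)) + (1 + 2*exp(-2*I*pi/5) + exp(-4*I*pi/5)) + (1 + exp(4*I*pi/5) + 2*exp(2*I*pi/5)) + (1 + 2*exp(-4*I*pi/5) + exp(2*I*pi/5))] = 5/5 = 1
  <chi_rho, chi_1> = (1/5)[1*(4)*conj(1) + 1*(1 + exp(-2*I*pi/5) + 2*exp(4*I*pi/5))*conj(exp(2*I*pi/5)) + 1*(1 + 2*exp(-2*I*pi/5) + exp(-4*I*pi/5))*conj(exp(4*I*pi/5)) + 1*(1 + exp(4*I*pi/5) + 2*exp(2*I*pi/5))*conj(exp(-4*I*pi/5)) + 1*(1 + 2*exp(-4*I*pi/5) + exp(2*I*pi/5))*conj(exp(-2*I*pi/5))]
      = (1/5)[(4) + (exp(-2*I*pi/5) + exp(-4*I*pi/5) + 2*exp(2*I*pi/5)) + (exp(-4*I*pi/5) + exp(2*I*pi/5) + 2*exp(4*I*pi/5)) + (2*exp(-4*I*pi/5) + exp(-2*I*pi/5) + exp(4*I*pi/5)) + (2*exp(-2*I*pi/5) + exp(4*I*pi/5) + exp(2*I*pi/5))] = 0/5 = 0
  <chi_rho, chi_2> = (1/5)[1*(4)*conj(1) + 1*(1 + exp(-2*I*pi/5) + 2*exp(4*I*pi/5))*conj(exp(4*I*pi/5)) + 1*(1 + 2*exp(-2*I*pi/5) + exp(-4*I*pi/5))*conj(exp(-2*I*pi/5)) + 1*(1 + exp(4*I*pi/5) + 2*exp(2*I*pi/5))*conj(exp(2*I*pi/5)) + 1*(1 + 2*exp(-4*I*pi/5) + exp(2*I*pi/5))*conj(exp(-4*I*pi/5))]
      = (1/5)[(4) + (2 + exp(-4*I*pi/5) + exp(4*I*pi/5)) + (2 + exp(-2*I*pi/5) + exp(2*I*pi/5)) + (2 + exp(-2*I*pi/5) + exp(2*I*pi/5)) + (2 + exp(-4*I*pi/5) + exp(4*I*pi/5))] = 10/5 = 2
  <chi_rho, chi_3> = (1/5)[1*(4)*conj(1) + 1*(1 + exp(-2*I*pi/5) + 2*exp(4*I*pi/5))*conj(exp(-4*I*pi/5)) + 1*(1 + 2*exp(-2*I*pi/5) + exp(-4*I*pi/5))*conj(exp(2*I*pi/5)) + 1*(1 + exp(4*I*pi/5) + 2*exp(2*I*pi/5))*conj(exp(-2*I*pi/5)) + 1*(1 + 2*exp(-4*I*pi/5) + exp(2*I*pi/5))*conj(exp(4*I*pi/5))]
      = (1/5)[(4) + (2*exp(-2*I*pi/5) + exp(4*I*pi/5) + exp(2*I*pi/5)) + (2*exp(-4*I*pi/5) + exp(-2*I*pi/5) + exp(4*I*pi/5)) + (exp(-4*I*pi/5) + exp(2*I*pi/5) + 2*exp(4*I*pi/5)) + (exp(-2*I*pi/5) + exp(-4*I*pi/5) + 2*exp(2*I*pi/5))] = 0/5 = 0
  <chi_rho, chi_4> = (1/5)[1*(4)*conj(1) + 1*(1 + exp(-2*I*pi/5) + 2*exp(4*I*pi/5))*conj(exp(-2*I*pi/5)) + 1*(1 + 2*exp(-2*I*pi/5) + exp(-4*I*pi/5))*conj(exp(-4*I*pi/5)) + 1*(1 + exp(4*I*pi/5) + 2*exp(2*I*pi/5))*conj(exp(4*I*pi/5)) + 1*(1 + 2*exp(-4*I*pi/5) + exp(2*I*pi/5))*conj(exp(2*I*pi/5))]
      = (1/5)[(4) + (1 + 2*exp(-4*I*pi/5) + exp(2*I*pi/5)) + (1 + exp(4*I*pi/5) + 2*exp(2*I*pi/5)) + (1 + 2*exp(-2*I*pi/5) + exp(-4*I*pi/5)) + (1 + exp(-2*I*pi/5) + 2*exp(4*I*pi/5))] = 5/5 = 1
(Exp terms are combined using exp(i*s)*conj(exp(i*t)) = exp(i*(s-t)), and sums of them are collapsed using the identity that for every m > 1 the m distinct m-th roots of unity sum to 0, e.g. 1 + exp(2*I*pi/3) + exp(-2*I*pi/3) = 0.)
Dimension check: dim(rho) = sum (mult * dim) = 1*1 + 0*1 + 2*1 + 0*1 + 1*1 = 4 = chi_rho(e) = 4.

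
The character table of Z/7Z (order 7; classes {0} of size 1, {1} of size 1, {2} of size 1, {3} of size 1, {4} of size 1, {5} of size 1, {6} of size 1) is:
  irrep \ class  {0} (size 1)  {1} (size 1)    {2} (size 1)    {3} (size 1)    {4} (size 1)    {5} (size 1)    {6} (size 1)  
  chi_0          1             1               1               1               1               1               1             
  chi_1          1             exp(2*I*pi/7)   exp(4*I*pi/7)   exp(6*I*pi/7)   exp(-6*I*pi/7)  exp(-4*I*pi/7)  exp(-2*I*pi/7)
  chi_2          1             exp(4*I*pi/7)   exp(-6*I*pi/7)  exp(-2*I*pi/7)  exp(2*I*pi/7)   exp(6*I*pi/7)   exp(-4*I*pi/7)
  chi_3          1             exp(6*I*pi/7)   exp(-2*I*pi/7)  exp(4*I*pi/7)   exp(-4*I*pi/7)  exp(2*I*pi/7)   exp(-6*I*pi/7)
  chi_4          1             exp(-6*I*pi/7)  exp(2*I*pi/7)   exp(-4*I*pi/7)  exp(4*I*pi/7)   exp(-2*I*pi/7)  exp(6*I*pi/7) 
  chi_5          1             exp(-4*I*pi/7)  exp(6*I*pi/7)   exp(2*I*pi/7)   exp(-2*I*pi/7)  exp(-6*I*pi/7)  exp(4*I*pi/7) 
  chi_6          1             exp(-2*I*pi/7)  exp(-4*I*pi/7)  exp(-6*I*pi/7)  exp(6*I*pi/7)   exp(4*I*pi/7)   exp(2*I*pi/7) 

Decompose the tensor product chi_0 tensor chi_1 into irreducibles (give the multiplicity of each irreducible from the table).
chi_0 tensor chi_1 = chi_1 (all other irreducibles have multiplicity 0).

Justification: The character of a tensor product is the pointwise product (chi_0 * chi_1)(C) = chi_0(C) * chi_1(C):
  {0}: (1)*(1), {1}: (1)*(exp(2*I*pi/7)), {2}: (1)*(exp(4*I*pi/7)), {3}: (1)*(exp(6*I*pi/7)), {4}: (1)*(exp(-6*I*pi/7)), {5}: (1)*(exp(-4*I*pi/7)), {6}: (1)*(exp(-2*I*pi/7))
so (chi_0 * chi_1) takes values
  {0} -> 1, {1} -> exp(2*I*pi/7), {2} -> exp(4*I*pi/7), {3} -> exp(6*I*pi/7), {4} -> exp(-6*I*pi/7), {5} -> exp(-4*I*pi/7), {6} -> exp(-2*I*pi/7).
Now take the inner product of this character with each irreducible chi from the table, <chi_0*chi_1, chi> = (1/7) sum_C |C| (chi_0*chi_1)(C) conj(chi(C)):
  <chi_0*chi_1, chi_0> = (1/7)[1*(1)*conj(1) + 1*(exp(2*I*pi/7))*conj(1) + 1*(exp(4*I*pi/7))*conj(1) + 1*(exp(6*I*pi/7))*conj(1) + 1*(exp(-6*I*pi/7))*conj(1) + 1*(exp(-4*I*pi/7))*conj(1) + 1*(exp(-2*I*pi/7))*conj(1)]
      = (1/7)[(1) + (exp(2*I*pi/7)) + (exp(4*I*pi/7)) + (exp(6*I*pi/7)) + (exp(-6*I*pi/7)) + (exp(-4*I*pi/7)) + (exp(-2*I*pi/7))] = 0/7 = 0
  <chi_0*chi_1, chi_1> = (1/7)[1*(1)*conj(1) + 1*(exp(2*I*pi/7))*conj(exp(2*I*pi/7)) + 1*(exp(4*I*pi/7))*conj(exp(4*I*pi/7)) + 1*(exp(6*I*pi/7))*conj(exp(6*I*pi/7)) + 1*(exp(-6*I*pi/7))*conj(exp(-6*I*pi/7)) + 1*(exp(-4*I*pi/7))*conj(exp(-4*I*pi/7)) + 1*(exp(-2*I*pi/7))*conj(exp(-2*I*pi/7))]
      = (1/7)[(1) + (1) + (1) + (1) + (1) + (1) + (1)] = 7/7 = 1
  <chi_0*chi_1, chi_2> = (1/7)[1*(1)*conj(1) + 1*(exp(2*I*pi/7))*conj(exp(4*I*pi/7)) + 1*(exp(4*I*pi/7))*conj(exp(-6*I*pi/7)) + 1*(exp(6*I*pi/7))*conj(exp(-2*I*pi/7)) + 1*(exp(-6*I*pi/7))*conj(exp(2*I*pi/7)) + 1*(exp(-4*I*pi/7))*conj(exp(6*I*pi/7)) + 1*(exp(-2*I*pi/7))*conj(exp(-4*I*pi/7))]
      = (1/7)[(1) + (exp(-2*I*pi/7)) + (exp(-4*I*pi/7)) + (exp(-6*I*pi/7)) + (exp(6*I*pi/7)) + (exp(4*I*pi/7)) + (exp(2*I*pi/7))] = 0/7 = 0
  <chi_0*chi_1, chi_3> = (1/7)[1*(1)*conj(1) + 1*(exp(2*I*pi/7))*conj(exp(6*I*pi/7)) + 1*(exp(4*I*pi/7))*conj(exp(-2*I*pi/7)) + 1*(exp(6*I*pi/7))*conj(exp(4*I*pi/7)) + 1*(exp(-6*I*pi/7))*conj(exp(-4*I*pi/7)) + 1*(exp(-4*I*pi/7))*conj(exp(2*I*pi/7)) + 1*(exp(-2*I*pi/7))*conj(exp(-6*I*pi/7))]
      = (1/7)[(1) + (exp(-4*I*pi/7)) + (exp(6*I*pi/7)) + (exp(2*I*pi/7)) + (exp(-2*I*pi/7)) + (exp(-6*I*pi/7)) + (exp(4*I*pi/7))] = 0/7 = 0
  <chi_0*chi_1, chi_4> = (1/7)[1*(1)*conj(1) + 1*(exp(2*I*pi/7))*conj(exp(-6*I*pi/7)) + 1*(exp(4*I*pi/7))*conj(exp(2*I*pi/7)) + 1*(exp(6*I*pi/7))*conj(exp(-4*I*pi/7)) + 1*(exp(-6*I*pi/7))*conj(exp(4*I*pi/7)) + 1*(exp(-4*I*pi/7))*conj(exp(-2*I*pi/7)) + 1*(exp(-2*I*pi/7))*conj(exp(6*I*pi/7))]
      = (1/7)[(1) + (exp(-6*I*pi/7)) + (exp(2*I*pi/7)) + (exp(-4*I*pi/7)) + (exp(4*I*pi/7)) + (exp(-2*I*pi/7)) + (exp(6*I*pi/7))] = 0/7 = 0
  <chi_0*chi_1, chi_5> = (1/7)[1*(1)*conj(1) + 1*(exp(2*I*pi/7))*conj(exp(-4*I*pi/7)) + 1*(exp(4*I*pi/7))*conj(exp(6*I*pi/7)) + 1*(exp(6*I*pi/7))*conj(exp(2*I*pi/7)) + 1*(exp(-6*I*pi/7))*conj(exp(-2*I*pi/7)) + 1*(exp(-4*I*pi/7))*conj(exp(-6*I*pi/7)) + 1*(exp(-2*I*pi/7))*conj(exp(4*I*pi/7))]
      = (1/7)[(1) + (exp(6*I*pi/7)) + (exp(-2*I*pi/7)) + (exp(4*I*pi/7)) + (exp(-4*I*pi/7)) + (exp(2*I*pi/7)) + (exp(-6*I*pi/7))] = 0/7 = 0
  <chi_0*chi_1, chi_6> = (1/7)[1*(1)*conj(1) + 1*(exp(2*I*pi/7))*conj(exp(-2*I*pi/7)) + 1*(exp(4*I*pi/7))*conj(exp(-4*I*pi/7)) + 1*(exp(6*I*pi/7))*conj(exp(-6*I*pi/7)) + 1*(exp(-6*I*pi/7))*conj(exp(6*I*pi/7)) + 1*(exp(-4*I*pi/7))*conj(exp(4*I*pi/7)) + 1*(exp(-2*I*pi/7))*conj(exp(2*I*pi/7))]
      = (1/7)[(1) + (exp(4*I*pi/7)) + (exp(-6*I*pi/7)) + (exp(-2*I*pi/7)) + (exp(2*I*pi/7)) + (exp(6*I*pi/7)) + (exp(-4*I*pi/7))] = 0/7 = 0
(Exp terms are combined using exp(i*s)*conj(exp(i*t)) = exp(i*(s-t)), and sums of them are collapsed using the identity that for every m > 1 the m distinct m-th roots of unity sum to 0, e.g. 1 + exp(2*I*pi/3) + exp(-2*I*pi/3) = 0.)
Hence the multiplicities are chi_1: 1. Dimension check: dim(chi_0)*dim(chi_1) = 1*1 = 1 and sum (mult * dim) = 1*1 = 1.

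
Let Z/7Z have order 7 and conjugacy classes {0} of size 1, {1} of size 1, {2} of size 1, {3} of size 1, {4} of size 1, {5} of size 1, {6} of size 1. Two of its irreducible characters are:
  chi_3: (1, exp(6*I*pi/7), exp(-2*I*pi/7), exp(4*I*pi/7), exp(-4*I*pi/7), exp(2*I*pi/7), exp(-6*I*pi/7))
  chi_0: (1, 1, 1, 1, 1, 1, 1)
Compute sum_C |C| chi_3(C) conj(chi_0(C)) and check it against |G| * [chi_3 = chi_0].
Sum = 0; so <chi_3, chi_0> = 0 (distinct irreducibles are orthogonal).

Justification: Compute term by term over conjugacy classes (|C| * chi_3(C) * conj(chi_0(C))):
  1*(1)*conj(1) + 1*(exp(6*I*pi/7))*conj(1) + 1*(exp(-2*I*pi/7))*conj(1) + 1*(exp(4*I*pi/7))*conj(1) + 1*(exp(-4*I*pi/7))*conj(1) + 1*(exp(2*I*pi/7))*conj(1) + 1*(exp(-6*I*pi/7))*conj(1)
  = (1) + (exp(6*I*pi/7)) + (exp(-2*I*pi/7)) + (exp(4*I*pi/7)) + (exp(-4*I*pi/7)) + (exp(2*I*pi/7)) + (exp(-6*I*pi/7))
  = 0.
(Exp terms are combined using exp(i*s)*conj(exp(i*t)) = exp(i*(s-t)), and sums of them are collapsed using the identity that for every m > 1 the m distinct m-th roots of unity sum to 0, e.g. 1 + exp(2*I*pi/3) + exp(-2*I*pi/3) = 0.)
Dividing by |G| = 7 gives 0/7 = 0, matching the row-orthogonality relation <chi_3, chi_0> = [chi_3 = chi_0].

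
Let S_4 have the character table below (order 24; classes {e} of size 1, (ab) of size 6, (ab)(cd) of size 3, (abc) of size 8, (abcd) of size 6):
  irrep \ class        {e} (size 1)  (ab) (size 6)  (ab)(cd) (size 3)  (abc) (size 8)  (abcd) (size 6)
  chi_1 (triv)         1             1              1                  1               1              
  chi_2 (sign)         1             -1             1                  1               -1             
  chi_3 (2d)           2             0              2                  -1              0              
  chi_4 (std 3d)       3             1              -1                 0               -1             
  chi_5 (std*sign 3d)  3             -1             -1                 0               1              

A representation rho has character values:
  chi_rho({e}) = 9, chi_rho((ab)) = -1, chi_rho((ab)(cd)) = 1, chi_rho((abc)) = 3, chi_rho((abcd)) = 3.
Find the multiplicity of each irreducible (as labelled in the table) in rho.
Multiplicities: chi_1: 2, chi_2: 1, chi_3: 0, chi_4: 0, chi_5: 2.

Working: Use <chi_rho, chi> = (1/|G|) sum_C |C| * chi_rho(C) * conj(chi(C)) with |G| = 24 for each irreducible chi in the table:
  <chi_rho, chi_1> = (1/24)[1*(9)*conj(1) + 6*(-1)*conj(1) + 3*(1)*conj(1) + 8*(3)*conj(1) + 6*(3)*conj(1)]
      = (1/24)[(9) + (-6) + (3) + (24) + (18)] = 48/24 = 2
  <chi_rho, chi_2> = (1/24)[1*(9)*conj(1) + 6*(-1)*conj(-1) + 3*(1)*conj(1) + 8*(3)*conj(1) + 6*(3)*conj(-1)]
      = (1/24)[(9) + (6) + (3) + (24) + (-18)] = 24/24 = 1
  <chi_rho, chi_3> = (1/24)[1*(9)*conj(2) + 6*(-1)*conj(0) + 3*(1)*conj(2) + 8*(3)*conj(-1) + 6*(3)*conj(0)]
      = (1/24)[(18) + (0) + (6) + (-24) + (0)] = 0/24 = 0
  <chi_rho, chi_4> = (1/24)[1*(9)*conj(3) + 6*(-1)*conj(1) + 3*(1)*conj(-1) + 8*(3)*conj(0) + 6*(3)*conj(-1)]
      = (1/24)[(27) + (-6) + (-3) + (0) + (-18)] = 0/24 = 0
  <chi_rho, chi_5> = (1/24)[1*(9)*conj(3) + 6*(-1)*conj(-1) + 3*(1)*conj(-1) + 8*(3)*conj(0) + 6*(3)*conj(1)]
      = (1/24)[(27) + (6) + (-3) + (0) + (18)] = 48/24 = 2
Dimension check: dim(rho) = sum (mult * dim) = 2*1 + 1*1 + 0*2 + 0*3 + 2*3 = 9 = chi_rho(e) = 9.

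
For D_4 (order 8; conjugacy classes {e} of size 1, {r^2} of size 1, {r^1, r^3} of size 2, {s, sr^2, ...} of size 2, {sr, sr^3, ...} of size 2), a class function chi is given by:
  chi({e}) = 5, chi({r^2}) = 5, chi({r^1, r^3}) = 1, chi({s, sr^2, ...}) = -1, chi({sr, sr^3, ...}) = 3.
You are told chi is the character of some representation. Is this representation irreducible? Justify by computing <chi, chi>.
Not irreducible (reducible): <chi, chi> = 9 > 1.

Derivation: <chi, chi> = (1/|G|) sum_C |C| * |chi(C)|^2 = (1/8)[1*|5|^2 + 1*|5|^2 + 2*|1|^2 + 2*|-1|^2 + 2*|3|^2]
  = (1/8)[(25) + (25) + (2) + (2) + (18)] = 72/8 = 9.
A character is irreducible iff <chi, chi> = 1, so this representation is reducible.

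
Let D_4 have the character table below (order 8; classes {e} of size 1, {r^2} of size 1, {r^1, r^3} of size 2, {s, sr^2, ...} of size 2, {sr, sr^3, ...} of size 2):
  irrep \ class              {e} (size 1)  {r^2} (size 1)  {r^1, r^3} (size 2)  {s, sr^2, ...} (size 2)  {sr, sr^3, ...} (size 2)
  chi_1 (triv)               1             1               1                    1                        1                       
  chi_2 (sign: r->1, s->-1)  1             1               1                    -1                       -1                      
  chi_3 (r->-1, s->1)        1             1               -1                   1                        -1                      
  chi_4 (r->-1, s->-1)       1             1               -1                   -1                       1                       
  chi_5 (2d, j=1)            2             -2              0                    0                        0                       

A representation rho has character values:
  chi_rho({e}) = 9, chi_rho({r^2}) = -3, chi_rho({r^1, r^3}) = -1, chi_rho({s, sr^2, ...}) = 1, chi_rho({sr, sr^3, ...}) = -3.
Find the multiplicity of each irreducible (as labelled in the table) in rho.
Multiplicities: chi_1: 0, chi_2: 1, chi_3: 2, chi_4: 0, chi_5: 3.

Proof sketch: Use <chi_rho, chi> = (1/|G|) sum_C |C| * chi_rho(C) * conj(chi(C)) with |G| = 8 for each irreducible chi in the table:
  <chi_rho, chi_1> = (1/8)[1*(9)*conj(1) + 1*(-3)*conj(1) + 2*(-1)*conj(1) + 2*(1)*conj(1) + 2*(-3)*conj(1)]
      = (1/8)[(9) + (-3) + (-2) + (2) + (-6)] = 0/8 = 0
  <chi_rho, chi_2> = (1/8)[1*(9)*conj(1) + 1*(-3)*conj(1) + 2*(-1)*conj(1) + 2*(1)*conj(-1) + 2*(-3)*conj(-1)]
      = (1/8)[(9) + (-3) + (-2) + (-2) + (6)] = 8/8 = 1
  <chi_rho, chi_3> = (1/8)[1*(9)*conj(1) + 1*(-3)*conj(1) + 2*(-1)*conj(-1) + 2*(1)*conj(1) + 2*(-3)*conj(-1)]
      = (1/8)[(9) + (-3) + (2) + (2) + (6)] = 16/8 = 2
  <chi_rho, chi_4> = (1/8)[1*(9)*conj(1) + 1*(-3)*conj(1) + 2*(-1)*conj(-1) + 2*(1)*conj(-1) + 2*(-3)*conj(1)]
      = (1/8)[(9) + (-3) + (2) + (-2) + (-6)] = 0/8 = 0
  <chi_rho, chi_5> = (1/8)[1*(9)*conj(2) + 1*(-3)*conj(-2) + 2*(-1)*conj(0) + 2*(1)*conj(0) + 2*(-3)*conj(0)]
      = (1/8)[(18) + (6) + (0) + (0) + (0)] = 24/8 = 3
Dimension check: dim(rho) = sum (mult * dim) = 0*1 + 1*1 + 2*1 + 0*1 + 3*2 = 9 = chi_rho(e) = 9.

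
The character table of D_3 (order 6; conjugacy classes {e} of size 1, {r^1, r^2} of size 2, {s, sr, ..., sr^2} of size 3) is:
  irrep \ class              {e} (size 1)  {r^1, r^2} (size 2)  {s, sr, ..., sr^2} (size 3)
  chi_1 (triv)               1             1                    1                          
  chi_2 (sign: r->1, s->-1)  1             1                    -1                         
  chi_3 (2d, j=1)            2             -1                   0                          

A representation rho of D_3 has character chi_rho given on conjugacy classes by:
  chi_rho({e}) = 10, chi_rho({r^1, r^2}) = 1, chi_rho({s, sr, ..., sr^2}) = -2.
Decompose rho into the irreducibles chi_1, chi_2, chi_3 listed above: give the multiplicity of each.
Multiplicities: chi_1: 1, chi_2: 3, chi_3: 3.

Argument: Use <chi_rho, chi> = (1/|G|) sum_C |C| * chi_rho(C) * conj(chi(C)) with |G| = 6 for each irreducible chi in the table:
  <chi_rho, chi_1> = (1/6)[1*(10)*conj(1) + 2*(1)*conj(1) + 3*(-2)*conj(1)]
      = (1/6)[(10) + (2) + (-6)] = 6/6 = 1
  <chi_rho, chi_2> = (1/6)[1*(10)*conj(1) + 2*(1)*conj(1) + 3*(-2)*conj(-1)]
      = (1/6)[(10) + (2) + (6)] = 18/6 = 3
  <chi_rho, chi_3> = (1/6)[1*(10)*conj(2) + 2*(1)*conj(-1) + 3*(-2)*conj(0)]
      = (1/6)[(20) + (-2) + (0)] = 18/6 = 3
Dimension check: dim(rho) = sum (mult * dim) = 1*1 + 3*1 + 3*2 = 10 = chi_rho(e) = 10.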